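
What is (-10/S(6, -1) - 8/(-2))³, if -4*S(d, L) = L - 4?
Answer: -64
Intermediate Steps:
S(d, L) = 1 - L/4 (S(d, L) = -(L - 4)/4 = -(-4 + L)/4 = 1 - L/4)
(-10/S(6, -1) - 8/(-2))³ = (-10/(1 - ¼*(-1)) - 8/(-2))³ = (-10/(1 + ¼) - 8*(-½))³ = (-10/5/4 + 4)³ = (-10*⅘ + 4)³ = (-8 + 4)³ = (-4)³ = -64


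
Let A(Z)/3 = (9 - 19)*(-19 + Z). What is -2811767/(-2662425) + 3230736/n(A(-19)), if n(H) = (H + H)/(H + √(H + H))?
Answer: 4300798959167/2662425 + 269228*√570/95 ≈ 1.6830e+6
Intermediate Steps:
A(Z) = 570 - 30*Z (A(Z) = 3*((9 - 19)*(-19 + Z)) = 3*(-10*(-19 + Z)) = 3*(190 - 10*Z) = 570 - 30*Z)
n(H) = 2*H/(H + √2*√H) (n(H) = (2*H)/(H + √(2*H)) = (2*H)/(H + √2*√H) = 2*H/(H + √2*√H))
-2811767/(-2662425) + 3230736/n(A(-19)) = -2811767/(-2662425) + 3230736/((2*(570 - 30*(-19))/((570 - 30*(-19)) + √2*√(570 - 30*(-19))))) = -2811767*(-1/2662425) + 3230736/((2*(570 + 570)/((570 + 570) + √2*√(570 + 570)))) = 2811767/2662425 + 3230736/((2*1140/(1140 + √2*√1140))) = 2811767/2662425 + 3230736/((2*1140/(1140 + √2*(2*√285)))) = 2811767/2662425 + 3230736/((2*1140/(1140 + 2*√570))) = 2811767/2662425 + 3230736/((2280/(1140 + 2*√570))) = 2811767/2662425 + 3230736*(½ + √570/1140) = 2811767/2662425 + (1615368 + 269228*√570/95) = 4300798959167/2662425 + 269228*√570/95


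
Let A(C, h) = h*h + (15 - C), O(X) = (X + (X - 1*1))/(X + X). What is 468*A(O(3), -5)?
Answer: 18330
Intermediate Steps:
O(X) = (-1 + 2*X)/(2*X) (O(X) = (X + (X - 1))/((2*X)) = (X + (-1 + X))*(1/(2*X)) = (-1 + 2*X)*(1/(2*X)) = (-1 + 2*X)/(2*X))
A(C, h) = 15 + h² - C (A(C, h) = h² + (15 - C) = 15 + h² - C)
468*A(O(3), -5) = 468*(15 + (-5)² - (-½ + 3)/3) = 468*(15 + 25 - 5/(3*2)) = 468*(15 + 25 - 1*⅚) = 468*(15 + 25 - ⅚) = 468*(235/6) = 18330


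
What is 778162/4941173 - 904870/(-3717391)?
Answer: 7363851627852/18368272039643 ≈ 0.40090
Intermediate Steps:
778162/4941173 - 904870/(-3717391) = 778162*(1/4941173) - 904870*(-1/3717391) = 778162/4941173 + 904870/3717391 = 7363851627852/18368272039643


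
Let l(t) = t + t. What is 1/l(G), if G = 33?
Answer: 1/66 ≈ 0.015152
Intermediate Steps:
l(t) = 2*t
1/l(G) = 1/(2*33) = 1/66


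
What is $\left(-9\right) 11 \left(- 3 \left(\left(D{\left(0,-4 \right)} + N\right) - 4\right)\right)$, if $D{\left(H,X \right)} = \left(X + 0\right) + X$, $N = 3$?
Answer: $-2673$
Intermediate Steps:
$D{\left(H,X \right)} = 2 X$ ($D{\left(H,X \right)} = X + X = 2 X$)
$\left(-9\right) 11 \left(- 3 \left(\left(D{\left(0,-4 \right)} + N\right) - 4\right)\right) = \left(-9\right) 11 \left(- 3 \left(\left(2 \left(-4\right) + 3\right) - 4\right)\right) = - 99 \left(- 3 \left(\left(-8 + 3\right) - 4\right)\right) = - 99 \left(- 3 \left(-5 - 4\right)\right) = - 99 \left(\left(-3\right) \left(-9\right)\right) = \left(-99\right) 27 = -2673$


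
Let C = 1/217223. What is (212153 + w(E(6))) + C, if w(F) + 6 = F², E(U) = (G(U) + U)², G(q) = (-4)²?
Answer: 96968998870/217223 ≈ 4.4640e+5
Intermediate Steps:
G(q) = 16
E(U) = (16 + U)²
C = 1/217223 ≈ 4.6036e-6
w(F) = -6 + F²
(212153 + w(E(6))) + C = (212153 + (-6 + ((16 + 6)²)²)) + 1/217223 = (212153 + (-6 + (22²)²)) + 1/217223 = (212153 + (-6 + 484²)) + 1/217223 = (212153 + (-6 + 234256)) + 1/217223 = (212153 + 234250) + 1/217223 = 446403 + 1/217223 = 96968998870/217223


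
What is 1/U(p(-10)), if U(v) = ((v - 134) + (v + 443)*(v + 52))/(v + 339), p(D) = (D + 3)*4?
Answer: 311/9798 ≈ 0.031741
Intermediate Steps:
p(D) = 12 + 4*D (p(D) = (3 + D)*4 = 12 + 4*D)
U(v) = (-134 + v + (52 + v)*(443 + v))/(339 + v) (U(v) = ((-134 + v) + (443 + v)*(52 + v))/(339 + v) = ((-134 + v) + (52 + v)*(443 + v))/(339 + v) = (-134 + v + (52 + v)*(443 + v))/(339 + v))
1/U(p(-10)) = 1/((22902 + (12 + 4*(-10))² + 496*(12 + 4*(-10)))/(339 + (12 + 4*(-10)))) = 1/((22902 + (12 - 40)² + 496*(12 - 40))/(339 + (12 - 40))) = 1/((22902 + (-28)² + 496*(-28))/(339 - 28)) = 1/((22902 + 784 - 13888)/311) = 1/((1/311)*9798) = 1/(9798/311) = 311/9798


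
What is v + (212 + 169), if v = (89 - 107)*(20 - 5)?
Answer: 111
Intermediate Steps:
v = -270 (v = -18*15 = -270)
v + (212 + 169) = -270 + (212 + 169) = -270 + 381 = 111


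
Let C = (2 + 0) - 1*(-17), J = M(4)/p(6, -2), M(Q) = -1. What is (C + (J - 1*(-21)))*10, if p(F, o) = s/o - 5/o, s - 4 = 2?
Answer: 420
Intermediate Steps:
s = 6 (s = 4 + 2 = 6)
p(F, o) = 1/o (p(F, o) = 6/o - 5/o = 1/o)
J = 2 (J = -1/(1/(-2)) = -1/(-1/2) = -1*(-2) = 2)
C = 19 (C = 2 + 17 = 19)
(C + (J - 1*(-21)))*10 = (19 + (2 - 1*(-21)))*10 = (19 + (2 + 21))*10 = (19 + 23)*10 = 42*10 = 420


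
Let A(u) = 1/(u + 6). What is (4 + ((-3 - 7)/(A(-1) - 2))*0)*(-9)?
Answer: -36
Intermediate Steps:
A(u) = 1/(6 + u)
(4 + ((-3 - 7)/(A(-1) - 2))*0)*(-9) = (4 + ((-3 - 7)/(1/(6 - 1) - 2))*0)*(-9) = (4 - 10/(1/5 - 2)*0)*(-9) = (4 - 10/(⅕ - 2)*0)*(-9) = (4 - 10/(-9/5)*0)*(-9) = (4 - 10*(-5/9)*0)*(-9) = (4 + (50/9)*0)*(-9) = (4 + 0)*(-9) = 4*(-9) = -36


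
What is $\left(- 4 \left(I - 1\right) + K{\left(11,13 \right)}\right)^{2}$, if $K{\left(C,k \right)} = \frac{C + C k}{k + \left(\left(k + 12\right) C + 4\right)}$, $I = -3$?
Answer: $\frac{5822569}{21316} \approx 273.15$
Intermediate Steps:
$K{\left(C,k \right)} = \frac{C + C k}{4 + k + C \left(12 + k\right)}$ ($K{\left(C,k \right)} = \frac{C + C k}{k + \left(\left(12 + k\right) C + 4\right)} = \frac{C + C k}{k + \left(C \left(12 + k\right) + 4\right)} = \frac{C + C k}{k + \left(4 + C \left(12 + k\right)\right)} = \frac{C + C k}{4 + k + C \left(12 + k\right)}$)
$\left(- 4 \left(I - 1\right) + K{\left(11,13 \right)}\right)^{2} = \left(- 4 \left(-3 - 1\right) + \frac{11 \left(1 + 13\right)}{4 + 13 + 12 \cdot 11 + 11 \cdot 13}\right)^{2} = \left(\left(-4\right) \left(-4\right) + 11 \frac{1}{4 + 13 + 132 + 143} \cdot 14\right)^{2} = \left(16 + 11 \cdot \frac{1}{292} \cdot 14\right)^{2} = \left(16 + \frac{77}{146}\right)^{2} = \left(\frac{2413}{146}\right)^{2} = \frac{5822569}{21316}$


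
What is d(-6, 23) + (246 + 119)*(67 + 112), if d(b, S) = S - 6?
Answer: 65352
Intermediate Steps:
d(b, S) = -6 + S
d(-6, 23) + (246 + 119)*(67 + 112) = (-6 + 23) + (246 + 119)*(67 + 112) = 17 + 365*179 = 17 + 65335 = 65352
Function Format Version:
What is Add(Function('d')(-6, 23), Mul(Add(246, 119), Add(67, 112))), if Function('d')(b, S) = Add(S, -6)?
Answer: 65352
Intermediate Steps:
Function('d')(b, S) = Add(-6, S)
Add(Function('d')(-6, 23), Mul(Add(246, 119), Add(67, 112))) = Add(Add(-6, 23), Mul(Add(246, 119), Add(67, 112))) = Add(17, Mul(365, 179)) = Add(17, 65335) = 65352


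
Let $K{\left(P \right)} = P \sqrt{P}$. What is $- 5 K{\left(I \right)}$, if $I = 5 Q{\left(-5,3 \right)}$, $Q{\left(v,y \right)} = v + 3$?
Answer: $50 i \sqrt{10} \approx 158.11 i$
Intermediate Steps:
$Q{\left(v,y \right)} = 3 + v$
$I = -10$ ($I = 5 \left(3 - 5\right) = 5 \left(-2\right) = -10$)
$K{\left(P \right)} = P^{\frac{3}{2}}$
$- 5 K{\left(I \right)} = - 5 \left(-10\right)^{\frac{3}{2}} = - 5 \left(- 10 i \sqrt{10}\right) = 50 i \sqrt{10}$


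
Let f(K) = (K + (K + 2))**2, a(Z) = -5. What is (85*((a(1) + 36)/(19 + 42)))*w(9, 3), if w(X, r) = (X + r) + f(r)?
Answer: 200260/61 ≈ 3282.9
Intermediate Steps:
f(K) = (2 + 2*K)**2 (f(K) = (K + (2 + K))**2 = (2 + 2*K)**2)
w(X, r) = X + r + 4*(1 + r)**2 (w(X, r) = (X + r) + 4*(1 + r)**2 = X + r + 4*(1 + r)**2)
(85*((a(1) + 36)/(19 + 42)))*w(9, 3) = (85*((-5 + 36)/(19 + 42)))*(9 + 3 + 4*(1 + 3)**2) = (85*(31/61))*(9 + 3 + 4*4**2) = (85*(31*(1/61)))*(9 + 3 + 4*16) = (85*(31/61))*(9 + 3 + 64) = (2635/61)*76 = 200260/61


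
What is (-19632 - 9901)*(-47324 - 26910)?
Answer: 2192352722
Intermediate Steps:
(-19632 - 9901)*(-47324 - 26910) = -29533*(-74234) = 2192352722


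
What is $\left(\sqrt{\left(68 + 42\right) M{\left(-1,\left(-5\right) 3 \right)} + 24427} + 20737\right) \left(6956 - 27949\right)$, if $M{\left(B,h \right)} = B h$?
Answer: $-435331841 - 20993 \sqrt{26077} \approx -4.3872 \cdot 10^{8}$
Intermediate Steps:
$\left(\sqrt{\left(68 + 42\right) M{\left(-1,\left(-5\right) 3 \right)} + 24427} + 20737\right) \left(6956 - 27949\right) = \left(\sqrt{\left(68 + 42\right) \left(- \left(-5\right) 3\right) + 24427} + 20737\right) \left(6956 - 27949\right) = \left(\sqrt{110 \left(\left(-1\right) \left(-15\right)\right) + 24427} + 20737\right) \left(-20993\right) = \left(\sqrt{110 \cdot 15 + 24427} + 20737\right) \left(-20993\right) = \left(\sqrt{1650 + 24427} + 20737\right) \left(-20993\right) = \left(\sqrt{26077} + 20737\right) \left(-20993\right) = \left(20737 + \sqrt{26077}\right) \left(-20993\right) = -435331841 - 20993 \sqrt{26077}$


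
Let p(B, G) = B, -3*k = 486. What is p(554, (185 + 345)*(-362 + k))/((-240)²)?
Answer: 277/28800 ≈ 0.0096181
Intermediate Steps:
k = -162 (k = -⅓*486 = -162)
p(554, (185 + 345)*(-362 + k))/((-240)²) = 554/((-240)²) = 554/57600 = 554*(1/57600) = 277/28800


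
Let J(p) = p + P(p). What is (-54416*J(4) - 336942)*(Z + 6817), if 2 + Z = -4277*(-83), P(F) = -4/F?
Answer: -180971743140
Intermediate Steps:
Z = 354989 (Z = -2 - 4277*(-83) = -2 + 354991 = 354989)
J(p) = p - 4/p
(-54416*J(4) - 336942)*(Z + 6817) = (-54416*(4 - 4/4) - 336942)*(354989 + 6817) = (-54416*(4 - 4*1/4) - 336942)*361806 = (-54416*(4 - 1) - 336942)*361806 = (-54416*3 - 336942)*361806 = (-163248 - 336942)*361806 = -500190*361806 = -180971743140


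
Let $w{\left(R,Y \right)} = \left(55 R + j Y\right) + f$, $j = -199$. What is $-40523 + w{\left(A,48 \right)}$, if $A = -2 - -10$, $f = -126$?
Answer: $-49761$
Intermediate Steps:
$A = 8$ ($A = -2 + 10 = 8$)
$w{\left(R,Y \right)} = -126 - 199 Y + 55 R$ ($w{\left(R,Y \right)} = \left(55 R - 199 Y\right) - 126 = \left(- 199 Y + 55 R\right) - 126 = -126 - 199 Y + 55 R$)
$-40523 + w{\left(A,48 \right)} = -40523 - 9238 = -49761$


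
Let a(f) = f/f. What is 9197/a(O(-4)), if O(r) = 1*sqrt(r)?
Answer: 9197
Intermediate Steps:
O(r) = sqrt(r)
a(f) = 1
9197/a(O(-4)) = 9197/1 = 9197*1 = 9197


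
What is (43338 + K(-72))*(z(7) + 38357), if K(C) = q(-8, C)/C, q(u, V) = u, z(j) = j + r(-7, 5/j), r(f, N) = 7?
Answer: 14966339953/9 ≈ 1.6629e+9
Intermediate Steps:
z(j) = 7 + j (z(j) = j + 7 = 7 + j)
K(C) = -8/C
(43338 + K(-72))*(z(7) + 38357) = (43338 - 8/(-72))*((7 + 7) + 38357) = (43338 - 8*(-1/72))*(14 + 38357) = (43338 + ⅑)*38371 = (390043/9)*38371 = 14966339953/9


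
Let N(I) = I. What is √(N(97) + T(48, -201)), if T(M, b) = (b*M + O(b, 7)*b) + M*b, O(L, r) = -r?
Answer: 8*I*√278 ≈ 133.39*I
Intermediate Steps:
T(M, b) = -7*b + 2*M*b (T(M, b) = (b*M + (-1*7)*b) + M*b = (M*b - 7*b) + M*b = (-7*b + M*b) + M*b = -7*b + 2*M*b)
√(N(97) + T(48, -201)) = √(97 - 201*(-7 + 2*48)) = √(97 - 201*(-7 + 96)) = √(97 - 201*89) = √(97 - 17889) = √(-17792) = 8*I*√278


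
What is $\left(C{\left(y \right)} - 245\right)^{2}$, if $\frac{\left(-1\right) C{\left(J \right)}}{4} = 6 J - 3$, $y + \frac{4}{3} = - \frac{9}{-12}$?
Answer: $47961$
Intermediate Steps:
$y = - \frac{7}{12}$ ($y = - \frac{4}{3} - \frac{9}{-12} = - \frac{4}{3} - - \frac{3}{4} = - \frac{4}{3} + \frac{3}{4} = - \frac{7}{12} \approx -0.58333$)
$C{\left(J \right)} = 12 - 24 J$ ($C{\left(J \right)} = - 4 \left(6 J - 3\right) = - 4 \left(-3 + 6 J\right) = 12 - 24 J$)
$\left(C{\left(y \right)} - 245\right)^{2} = \left(\left(12 - -14\right) - 245\right)^{2} = \left(\left(12 + 14\right) - 245\right)^{2} = \left(26 - 245\right)^{2} = \left(-219\right)^{2} = 47961$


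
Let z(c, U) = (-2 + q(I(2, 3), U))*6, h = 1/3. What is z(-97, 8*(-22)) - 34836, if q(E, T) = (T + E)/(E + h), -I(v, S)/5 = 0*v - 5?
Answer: -1325583/38 ≈ -34884.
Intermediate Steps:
h = 1/3 ≈ 0.33333
I(v, S) = 25 (I(v, S) = -5*(0*v - 5) = -5*(0 - 5) = -5*(-5) = 25)
q(E, T) = (E + T)/(1/3 + E) (q(E, T) = (T + E)/(E + 1/3) = (E + T)/(1/3 + E))
z(c, U) = -231/38 + 9*U/38 (z(c, U) = (-2 + 3*(25 + U)/(1 + 3*25))*6 = (-2 + 3*(25 + U)/(1 + 75))*6 = (-2 + 3*(25 + U)/76)*6 = (-2 + 3*(1/76)*(25 + U))*6 = (-2 + (75/76 + 3*U/76))*6 = (-77/76 + 3*U/76)*6 = -231/38 + 9*U/38)
z(-97, 8*(-22)) - 34836 = (-231/38 + 9*(8*(-22))/38) - 34836 = (-231/38 + (9/38)*(-176)) - 34836 = (-231/38 - 792/19) - 34836 = -1815/38 - 34836 = -1325583/38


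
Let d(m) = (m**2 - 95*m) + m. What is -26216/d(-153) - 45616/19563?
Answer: -745579288/246435111 ≈ -3.0255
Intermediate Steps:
d(m) = m**2 - 94*m
-26216/d(-153) - 45616/19563 = -26216*(-1/(153*(-94 - 153))) - 45616/19563 = -26216/((-153*(-247))) - 45616*1/19563 = -26216/37791 - 45616/19563 = -745579288/246435111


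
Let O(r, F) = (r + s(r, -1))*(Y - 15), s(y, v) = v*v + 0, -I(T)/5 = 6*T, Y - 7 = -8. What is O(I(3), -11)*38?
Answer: 54112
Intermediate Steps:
Y = -1 (Y = 7 - 8 = -1)
I(T) = -30*T
s(y, v) = v² (s(y, v) = v² + 0 = v²)
O(r, F) = -16 - 16*r (O(r, F) = (r + (-1)²)*(-1 - 15) = (r + 1)*(-16) = (1 + r)*(-16) = -16 - 16*r)
O(I(3), -11)*38 = (-16 - (-480)*3)*38 = (-16 - 16*(-90))*38 = (-16 + 1440)*38 = 1424*38 = 54112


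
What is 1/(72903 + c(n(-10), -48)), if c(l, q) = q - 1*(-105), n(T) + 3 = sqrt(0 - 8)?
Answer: 1/72960 ≈ 1.3706e-5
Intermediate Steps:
n(T) = -3 + 2*I*sqrt(2) (n(T) = -3 + sqrt(0 - 8) = -3 + sqrt(-8) = -3 + 2*I*sqrt(2))
c(l, q) = 105 + q (c(l, q) = q + 105 = 105 + q)
1/(72903 + c(n(-10), -48)) = 1/(72903 + (105 - 48)) = 1/(72903 + 57) = 1/72960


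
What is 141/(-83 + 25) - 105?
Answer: -6231/58 ≈ -107.43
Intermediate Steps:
141/(-83 + 25) - 105 = 141/(-58) - 105 = -1/58*141 - 105 = -141/58 - 105 = -6231/58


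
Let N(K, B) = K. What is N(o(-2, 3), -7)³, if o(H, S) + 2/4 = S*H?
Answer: -2197/8 ≈ -274.63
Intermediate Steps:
o(H, S) = -½ + H*S (o(H, S) = -½ + S*H = -½ + H*S)
N(o(-2, 3), -7)³ = (-½ - 2*3)³ = (-½ - 6)³ = (-13/2)³ = -2197/8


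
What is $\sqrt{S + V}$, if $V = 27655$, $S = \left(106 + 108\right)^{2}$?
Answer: $7 \sqrt{1499} \approx 271.02$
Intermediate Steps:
$S = 45796$ ($S = 214^{2} = 45796$)
$\sqrt{S + V} = \sqrt{45796 + 27655} = \sqrt{73451} = 7 \sqrt{1499}$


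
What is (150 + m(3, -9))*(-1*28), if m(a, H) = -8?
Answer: -3976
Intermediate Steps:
(150 + m(3, -9))*(-1*28) = (150 - 8)*(-1*28) = 142*(-28) = -3976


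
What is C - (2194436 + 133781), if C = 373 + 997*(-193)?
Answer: -2520265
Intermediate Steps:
C = -192048 (C = 373 - 192421 = -192048)
C - (2194436 + 133781) = -192048 - (2194436 + 133781) = -192048 - 1*2328217 = -192048 - 2328217 = -2520265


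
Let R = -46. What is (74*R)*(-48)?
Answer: 163392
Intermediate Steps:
(74*R)*(-48) = (74*(-46))*(-48) = -3404*(-48) = 163392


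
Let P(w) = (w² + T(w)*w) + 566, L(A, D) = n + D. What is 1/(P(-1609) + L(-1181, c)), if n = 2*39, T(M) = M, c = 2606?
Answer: 1/5181012 ≈ 1.9301e-7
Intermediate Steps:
n = 78
L(A, D) = 78 + D
P(w) = 566 + 2*w² (P(w) = (w² + w*w) + 566 = (w² + w²) + 566 = 2*w² + 566 = 566 + 2*w²)
1/(P(-1609) + L(-1181, c)) = 1/((566 + 2*(-1609)²) + (78 + 2606)) = 1/((566 + 2*2588881) + 2684) = 1/((566 + 5177762) + 2684) = 1/(5178328 + 2684) = 1/5181012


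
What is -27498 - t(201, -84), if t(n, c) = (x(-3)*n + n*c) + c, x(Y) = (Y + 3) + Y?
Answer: -9927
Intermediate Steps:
x(Y) = 3 + 2*Y (x(Y) = (3 + Y) + Y = 3 + 2*Y)
t(n, c) = c - 3*n + c*n (t(n, c) = ((3 + 2*(-3))*n + n*c) + c = ((3 - 6)*n + c*n) + c = (-3*n + c*n) + c = c - 3*n + c*n)
-27498 - t(201, -84) = -27498 - (-84 - 3*201 - 84*201) = -27498 - (-84 - 603 - 16884) = -27498 - 1*(-17571) = -27498 + 17571 = -9927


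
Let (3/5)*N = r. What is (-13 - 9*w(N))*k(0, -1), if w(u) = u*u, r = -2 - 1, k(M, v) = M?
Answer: 0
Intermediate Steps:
r = -3
N = -5 (N = (5/3)*(-3) = -5)
w(u) = u²
(-13 - 9*w(N))*k(0, -1) = (-13 - 9*(-5)²)*0 = (-13 - 9*25)*0 = (-13 - 225)*0 = -238*0 = 0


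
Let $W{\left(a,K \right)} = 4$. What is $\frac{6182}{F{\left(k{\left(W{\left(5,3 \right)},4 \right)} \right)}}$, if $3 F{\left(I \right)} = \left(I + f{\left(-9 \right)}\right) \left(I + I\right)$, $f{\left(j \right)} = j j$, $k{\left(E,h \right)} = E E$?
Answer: $\frac{9273}{1552} \approx 5.9749$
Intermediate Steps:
$k{\left(E,h \right)} = E^{2}$
$f{\left(j \right)} = j^{2}$
$F{\left(I \right)} = \frac{2 I \left(81 + I\right)}{3}$ ($F{\left(I \right)} = \frac{\left(I + \left(-9\right)^{2}\right) \left(I + I\right)}{3} = \frac{\left(I + 81\right) 2 I}{3} = \frac{\left(81 + I\right) 2 I}{3} = \frac{2 I \left(81 + I\right)}{3}$)
$\frac{6182}{F{\left(k{\left(W{\left(5,3 \right)},4 \right)} \right)}} = \frac{6182}{\frac{2}{3} \cdot 4^{2} \left(81 + 4^{2}\right)} = \frac{6182}{\frac{2}{3} \cdot 16 \left(81 + 16\right)} = \frac{6182}{\frac{2}{3} \cdot 16 \cdot 97} = \frac{6182}{\frac{3104}{3}} = 6182 \cdot \frac{3}{3104} = \frac{9273}{1552}$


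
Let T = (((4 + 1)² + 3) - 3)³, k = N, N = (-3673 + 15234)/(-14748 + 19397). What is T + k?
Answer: 72652186/4649 ≈ 15627.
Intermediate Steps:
N = 11561/4649 ≈ 2.4868
k = 11561/4649 ≈ 2.4868
T = 15625 (T = ((5² + 3) - 3)³ = ((25 + 3) - 3)³ = (28 - 3)³ = 25³ = 15625)
T + k = 15625 + 11561/4649 = 72652186/4649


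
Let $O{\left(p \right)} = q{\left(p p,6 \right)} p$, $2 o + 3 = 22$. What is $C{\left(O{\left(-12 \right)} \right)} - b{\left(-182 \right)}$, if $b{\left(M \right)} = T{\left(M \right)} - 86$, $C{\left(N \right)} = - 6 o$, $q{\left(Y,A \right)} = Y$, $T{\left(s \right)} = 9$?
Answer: $20$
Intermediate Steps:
$o = \frac{19}{2}$ ($o = - \frac{3}{2} + \frac{1}{2} \cdot 22 = - \frac{3}{2} + 11 = \frac{19}{2} \approx 9.5$)
$O{\left(p \right)} = p^{3}$ ($O{\left(p \right)} = p p p = p^{2} p = p^{3}$)
$C{\left(N \right)} = -57$ ($C{\left(N \right)} = \left(-6\right) \frac{19}{2} = -57$)
$b{\left(M \right)} = -77$ ($b{\left(M \right)} = 9 - 86 = -77$)
$C{\left(O{\left(-12 \right)} \right)} - b{\left(-182 \right)} = -57 - -77 = -57 + 77 = 20$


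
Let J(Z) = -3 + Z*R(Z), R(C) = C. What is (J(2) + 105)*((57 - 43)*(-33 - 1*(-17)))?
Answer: -23744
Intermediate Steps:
J(Z) = -3 + Z² (J(Z) = -3 + Z*Z = -3 + Z²)
(J(2) + 105)*((57 - 43)*(-33 - 1*(-17))) = ((-3 + 2²) + 105)*((57 - 43)*(-33 - 1*(-17))) = ((-3 + 4) + 105)*(14*(-33 + 17)) = (1 + 105)*(14*(-16)) = 106*(-224) = -23744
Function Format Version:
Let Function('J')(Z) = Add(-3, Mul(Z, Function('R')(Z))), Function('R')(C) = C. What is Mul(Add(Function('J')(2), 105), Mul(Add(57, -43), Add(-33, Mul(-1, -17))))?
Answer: -23744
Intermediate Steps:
Function('J')(Z) = Add(-3, Pow(Z, 2)) (Function('J')(Z) = Add(-3, Mul(Z, Z)) = Add(-3, Pow(Z, 2)))
Mul(Add(Function('J')(2), 105), Mul(Add(57, -43), Add(-33, Mul(-1, -17)))) = Mul(Add(Add(-3, Pow(2, 2)), 105), Mul(Add(57, -43), Add(-33, Mul(-1, -17)))) = Mul(Add(Add(-3, 4), 105), Mul(14, Add(-33, 17))) = Mul(Add(1, 105), Mul(14, -16)) = Mul(106, -224) = -23744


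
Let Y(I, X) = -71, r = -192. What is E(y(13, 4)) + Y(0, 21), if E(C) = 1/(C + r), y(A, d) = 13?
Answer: -12710/179 ≈ -71.006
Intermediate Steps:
E(C) = 1/(-192 + C) (E(C) = 1/(C - 192) = 1/(-192 + C))
E(y(13, 4)) + Y(0, 21) = 1/(-192 + 13) - 71 = 1/(-179) - 71 = -1/179 - 71 = -12710/179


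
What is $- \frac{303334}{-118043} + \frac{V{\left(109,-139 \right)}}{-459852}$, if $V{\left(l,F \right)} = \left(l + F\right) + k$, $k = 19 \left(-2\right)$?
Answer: $\frac{34874193373}{13570577409} \approx 2.5698$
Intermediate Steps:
$k = -38$
$V{\left(l,F \right)} = -38 + F + l$ ($V{\left(l,F \right)} = \left(l + F\right) - 38 = \left(F + l\right) - 38 = -38 + F + l$)
$- \frac{303334}{-118043} + \frac{V{\left(109,-139 \right)}}{-459852} = - \frac{303334}{-118043} + \frac{-38 - 139 + 109}{-459852} = \left(-303334\right) \left(- \frac{1}{118043}\right) - - \frac{17}{114963} = \frac{303334}{118043} + \frac{17}{114963} = \frac{34874193373}{13570577409}$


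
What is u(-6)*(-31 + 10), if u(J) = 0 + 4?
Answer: -84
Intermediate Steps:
u(J) = 4
u(-6)*(-31 + 10) = 4*(-31 + 10) = 4*(-21) = -84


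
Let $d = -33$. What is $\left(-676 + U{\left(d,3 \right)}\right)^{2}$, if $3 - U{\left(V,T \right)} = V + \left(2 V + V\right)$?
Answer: $292681$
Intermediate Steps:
$U{\left(V,T \right)} = 3 - 4 V$ ($U{\left(V,T \right)} = 3 - \left(V + \left(2 V + V\right)\right) = 3 - \left(V + 3 V\right) = 3 - 4 V$)
$\left(-676 + U{\left(d,3 \right)}\right)^{2} = \left(-676 + \left(3 - -132\right)\right)^{2} = \left(-676 + \left(3 + 132\right)\right)^{2} = \left(-676 + 135\right)^{2} = \left(-541\right)^{2} = 292681$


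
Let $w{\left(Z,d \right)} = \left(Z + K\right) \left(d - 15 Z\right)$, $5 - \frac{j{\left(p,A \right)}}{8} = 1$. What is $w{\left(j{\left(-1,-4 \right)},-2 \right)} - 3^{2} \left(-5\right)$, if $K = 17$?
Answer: $-23573$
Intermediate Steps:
$j{\left(p,A \right)} = 32$ ($j{\left(p,A \right)} = 40 - 8 = 32$)
$w{\left(Z,d \right)} = \left(17 + Z\right) \left(d - 15 Z\right)$ ($w{\left(Z,d \right)} = \left(Z + 17\right) \left(d - 15 Z\right) = \left(17 + Z\right) \left(d - 15 Z\right)$)
$w{\left(j{\left(-1,-4 \right)},-2 \right)} - 3^{2} \left(-5\right) = \left(\left(-255\right) 32 - 15 \cdot 32^{2} + 17 \left(-2\right) + 32 \left(-2\right)\right) - 3^{2} \left(-5\right) = \left(-8160 - 15360 - 34 - 64\right) - 9 \left(-5\right) = \left(-8160 - 15360 - 34 - 64\right) - -45 = -23618 + 45 = -23573$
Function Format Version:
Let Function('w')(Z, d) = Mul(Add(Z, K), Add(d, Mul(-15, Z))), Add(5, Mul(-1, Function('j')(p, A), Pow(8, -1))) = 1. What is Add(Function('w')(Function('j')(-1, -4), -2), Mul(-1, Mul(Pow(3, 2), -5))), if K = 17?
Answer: -23573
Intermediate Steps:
Function('j')(p, A) = 32 (Function('j')(p, A) = Add(40, Mul(-8, 1)) = Add(40, -8) = 32)
Function('w')(Z, d) = Mul(Add(17, Z), Add(d, Mul(-15, Z))) (Function('w')(Z, d) = Mul(Add(Z, 17), Add(d, Mul(-15, Z))) = Mul(Add(17, Z), Add(d, Mul(-15, Z))))
Add(Function('w')(Function('j')(-1, -4), -2), Mul(-1, Mul(Pow(3, 2), -5))) = Add(Add(Mul(-255, 32), Mul(-15, Pow(32, 2)), Mul(17, -2), Mul(32, -2)), Mul(-1, Mul(Pow(3, 2), -5))) = Add(Add(-8160, Mul(-15, 1024), -34, -64), Mul(-1, Mul(9, -5))) = Add(Add(-8160, -15360, -34, -64), Mul(-1, -45)) = Add(-23618, 45) = -23573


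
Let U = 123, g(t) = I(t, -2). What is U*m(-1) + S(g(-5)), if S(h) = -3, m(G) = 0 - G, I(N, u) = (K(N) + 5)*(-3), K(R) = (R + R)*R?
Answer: 120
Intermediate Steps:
K(R) = 2*R² (K(R) = (2*R)*R = 2*R²)
I(N, u) = -15 - 6*N² (I(N, u) = (2*N² + 5)*(-3) = (5 + 2*N²)*(-3) = -15 - 6*N²)
g(t) = -15 - 6*t²
m(G) = -G
U*m(-1) + S(g(-5)) = 123*(-1*(-1)) - 3 = 123*1 - 3 = 123 - 3 = 120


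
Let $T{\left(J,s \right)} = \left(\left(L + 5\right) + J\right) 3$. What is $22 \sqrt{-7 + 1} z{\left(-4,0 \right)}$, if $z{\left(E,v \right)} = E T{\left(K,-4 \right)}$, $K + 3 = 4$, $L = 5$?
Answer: $- 2904 i \sqrt{6} \approx - 7113.3 i$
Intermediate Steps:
$K = 1$ ($K = -3 + 4 = 1$)
$T{\left(J,s \right)} = 30 + 3 J$ ($T{\left(J,s \right)} = \left(\left(5 + 5\right) + J\right) 3 = \left(10 + J\right) 3 = 30 + 3 J$)
$z{\left(E,v \right)} = 33 E$ ($z{\left(E,v \right)} = E \left(30 + 3 \cdot 1\right) = E \left(30 + 3\right) = E 33 = 33 E$)
$22 \sqrt{-7 + 1} z{\left(-4,0 \right)} = 22 \sqrt{-7 + 1} \cdot 33 \left(-4\right) = 22 \sqrt{-6} \left(-132\right) = 22 i \sqrt{6} \left(-132\right) = - 2904 i \sqrt{6}$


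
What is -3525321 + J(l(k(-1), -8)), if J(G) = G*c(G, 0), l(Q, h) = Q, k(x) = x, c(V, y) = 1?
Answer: -3525322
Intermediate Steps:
J(G) = G (J(G) = G*1 = G)
-3525321 + J(l(k(-1), -8)) = -3525321 - 1 = -3525322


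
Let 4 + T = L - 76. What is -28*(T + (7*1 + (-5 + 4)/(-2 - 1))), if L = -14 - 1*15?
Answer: 8540/3 ≈ 2846.7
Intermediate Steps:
L = -29 (L = -14 - 15 = -29)
T = -109 (T = -4 + (-29 - 76) = -4 - 105 = -109)
-28*(T + (7*1 + (-5 + 4)/(-2 - 1))) = -28*(-109 + (7*1 + (-5 + 4)/(-2 - 1))) = -28*(-109 + (7 - 1/(-3))) = -28*(-109 + (7 - 1*(-⅓))) = -28*(-109 + (7 + ⅓)) = -28*(-109 + 22/3) = -28*(-305/3) = 8540/3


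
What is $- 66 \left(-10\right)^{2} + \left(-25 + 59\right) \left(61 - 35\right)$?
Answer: $-5716$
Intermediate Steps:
$- 66 \left(-10\right)^{2} + \left(-25 + 59\right) \left(61 - 35\right) = \left(-66\right) 100 + 34 \cdot 26 = -6600 + 884 = -5716$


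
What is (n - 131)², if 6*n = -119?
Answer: 819025/36 ≈ 22751.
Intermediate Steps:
n = -119/6 (n = (⅙)*(-119) = -119/6 ≈ -19.833)
(n - 131)² = (-119/6 - 131)² = (-905/6)² = 819025/36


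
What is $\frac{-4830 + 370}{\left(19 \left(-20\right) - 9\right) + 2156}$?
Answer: $- \frac{4460}{1767} \approx -2.5241$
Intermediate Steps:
$\frac{-4830 + 370}{\left(19 \left(-20\right) - 9\right) + 2156} = - \frac{4460}{\left(-380 - 9\right) + 2156} = - \frac{4460}{-389 + 2156} = - \frac{4460}{1767}$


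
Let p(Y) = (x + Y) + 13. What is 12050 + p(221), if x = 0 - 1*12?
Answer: 12272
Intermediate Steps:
x = -12 (x = 0 - 12 = -12)
p(Y) = 1 + Y (p(Y) = (-12 + Y) + 13 = 1 + Y)
12050 + p(221) = 12050 + (1 + 221) = 12050 + 222 = 12272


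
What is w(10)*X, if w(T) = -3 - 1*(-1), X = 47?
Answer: -94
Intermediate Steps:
w(T) = -2 (w(T) = -3 + 1 = -2)
w(10)*X = -2*47 = -94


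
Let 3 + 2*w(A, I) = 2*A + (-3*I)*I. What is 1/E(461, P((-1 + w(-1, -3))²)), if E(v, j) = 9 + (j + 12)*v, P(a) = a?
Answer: 1/138770 ≈ 7.2062e-6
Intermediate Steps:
w(A, I) = -3/2 + A - 3*I²/2 (w(A, I) = -3/2 + (2*A + (-3*I)*I)/2 = -3/2 + (2*A - 3*I²)/2 = -3/2 + (-3*I² + 2*A)/2 = -3/2 + (A - 3*I²/2) = -3/2 + A - 3*I²/2)
E(v, j) = 9 + v*(12 + j) (E(v, j) = 9 + (12 + j)*v = 9 + v*(12 + j))
1/E(461, P((-1 + w(-1, -3))²)) = 1/(9 + 12*461 + (-1 + (-3/2 - 1 - 3/2*(-3)²))²*461) = 1/(9 + 5532 + (-1 + (-3/2 - 1 - 3/2*9))²*461) = 1/(9 + 5532 + (-1 + (-3/2 - 1 - 27/2))²*461) = 1/(9 + 5532 + (-1 - 16)²*461) = 1/(9 + 5532 + (-17)²*461) = 1/(9 + 5532 + 289*461) = 1/(9 + 5532 + 133229) = 1/138770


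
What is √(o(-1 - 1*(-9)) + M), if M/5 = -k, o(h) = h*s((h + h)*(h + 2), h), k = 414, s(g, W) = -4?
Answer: I*√2102 ≈ 45.848*I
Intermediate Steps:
o(h) = -4*h (o(h) = h*(-4) = -4*h)
M = -2070 (M = 5*(-1*414) = 5*(-414) = -2070)
√(o(-1 - 1*(-9)) + M) = √(-4*(-1 - 1*(-9)) - 2070) = √(-4*(-1 + 9) - 2070) = √(-4*8 - 2070) = √(-32 - 2070) = √(-2102) = I*√2102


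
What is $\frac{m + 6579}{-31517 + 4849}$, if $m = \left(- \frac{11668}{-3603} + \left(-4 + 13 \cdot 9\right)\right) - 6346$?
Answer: $- \frac{629153}{48042402} \approx -0.013096$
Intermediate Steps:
$m = - \frac{22445831}{3603}$ ($m = \left(\left(-11668\right) \left(- \frac{1}{3603}\right) + \left(-4 + 117\right)\right) - 6346 = \left(\frac{11668}{3603} + 113\right) - 6346 = \frac{418807}{3603} - 6346 = - \frac{22445831}{3603} \approx -6229.8$)
$\frac{m + 6579}{-31517 + 4849} = \frac{- \frac{22445831}{3603} + 6579}{-31517 + 4849} = \frac{1258306}{3603 \left(-26668\right)} = \frac{1258306}{3603} \left(- \frac{1}{26668}\right) = - \frac{629153}{48042402}$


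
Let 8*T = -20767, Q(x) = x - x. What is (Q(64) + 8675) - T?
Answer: 90167/8 ≈ 11271.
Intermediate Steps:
Q(x) = 0
T = -20767/8 (T = (⅛)*(-20767) = -20767/8 ≈ -2595.9)
(Q(64) + 8675) - T = (0 + 8675) - 1*(-20767/8) = 8675 + 20767/8 = 90167/8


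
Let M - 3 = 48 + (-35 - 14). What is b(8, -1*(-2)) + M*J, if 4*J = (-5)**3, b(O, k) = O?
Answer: -109/2 ≈ -54.500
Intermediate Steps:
J = -125/4 (J = (1/4)*(-5)**3 = (1/4)*(-125) = -125/4 ≈ -31.250)
M = 2 (M = 3 + (48 + (-35 - 14)) = 3 + (48 - 49) = 3 - 1 = 2)
b(8, -1*(-2)) + M*J = 8 + 2*(-125/4) = 8 - 125/2 = -109/2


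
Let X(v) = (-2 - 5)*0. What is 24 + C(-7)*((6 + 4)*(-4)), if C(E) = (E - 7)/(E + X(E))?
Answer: -56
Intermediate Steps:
X(v) = 0 (X(v) = -7*0 = 0)
C(E) = (-7 + E)/E (C(E) = (E - 7)/(E + 0) = (-7 + E)/E)
24 + C(-7)*((6 + 4)*(-4)) = 24 + ((-7 - 7)/(-7))*((6 + 4)*(-4)) = 24 + (-⅐*(-14))*(10*(-4)) = 24 + 2*(-40) = 24 - 80 = -56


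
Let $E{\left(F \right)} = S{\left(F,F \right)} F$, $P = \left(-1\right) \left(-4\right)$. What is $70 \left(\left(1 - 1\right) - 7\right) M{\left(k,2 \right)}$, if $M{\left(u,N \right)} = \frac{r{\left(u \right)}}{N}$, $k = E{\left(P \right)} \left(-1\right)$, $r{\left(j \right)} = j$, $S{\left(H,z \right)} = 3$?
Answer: $2940$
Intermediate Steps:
$P = 4$
$E{\left(F \right)} = 3 F$
$k = -12$ ($k = 3 \cdot 4 \left(-1\right) = 12 \left(-1\right) = -12$)
$M{\left(u,N \right)} = \frac{u}{N}$
$70 \left(\left(1 - 1\right) - 7\right) M{\left(k,2 \right)} = 70 \left(\left(1 - 1\right) - 7\right) \left(- \frac{12}{2}\right) = 70 \left(\left(1 - 1\right) - 7\right) \left(\left(-12\right) \frac{1}{2}\right) = 70 \left(0 - 7\right) \left(-6\right) = 70 \left(\left(-7\right) \left(-6\right)\right) = 70 \cdot 42 = 2940$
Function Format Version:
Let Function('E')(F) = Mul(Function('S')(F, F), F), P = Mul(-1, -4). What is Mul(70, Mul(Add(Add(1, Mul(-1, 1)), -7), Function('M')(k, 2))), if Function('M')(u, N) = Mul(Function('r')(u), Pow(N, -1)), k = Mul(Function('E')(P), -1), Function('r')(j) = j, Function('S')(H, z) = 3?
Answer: 2940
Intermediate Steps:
P = 4
Function('E')(F) = Mul(3, F)
k = -12 (k = Mul(Mul(3, 4), -1) = Mul(12, -1) = -12)
Function('M')(u, N) = Mul(u, Pow(N, -1))
Mul(70, Mul(Add(Add(1, Mul(-1, 1)), -7), Function('M')(k, 2))) = Mul(70, Mul(Add(Add(1, Mul(-1, 1)), -7), Mul(-12, Pow(2, -1)))) = Mul(70, Mul(Add(Add(1, -1), -7), Mul(-12, Rational(1, 2)))) = Mul(70, Mul(Add(0, -7), -6)) = Mul(70, Mul(-7, -6)) = Mul(70, 42) = 2940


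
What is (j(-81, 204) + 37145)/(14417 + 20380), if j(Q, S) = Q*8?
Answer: 36497/34797 ≈ 1.0489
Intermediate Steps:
j(Q, S) = 8*Q
(j(-81, 204) + 37145)/(14417 + 20380) = (8*(-81) + 37145)/(14417 + 20380) = (-648 + 37145)/34797 = 36497*(1/34797) = 36497/34797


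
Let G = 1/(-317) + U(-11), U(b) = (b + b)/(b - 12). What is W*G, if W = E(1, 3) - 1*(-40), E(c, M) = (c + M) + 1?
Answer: 312795/7291 ≈ 42.901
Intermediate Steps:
E(c, M) = 1 + M + c (E(c, M) = (M + c) + 1 = 1 + M + c)
U(b) = 2*b/(-12 + b) (U(b) = (2*b)/(-12 + b) = 2*b/(-12 + b))
W = 45 (W = (1 + 3 + 1) - 1*(-40) = 5 + 40 = 45)
G = 6951/7291 (G = 1/(-317) + 2*(-11)/(-12 - 11) = -1/317 + 2*(-11)/(-23) = -1/317 + 2*(-11)*(-1/23) = -1/317 + 22/23 = 6951/7291 ≈ 0.95337)
W*G = 45*(6951/7291) = 312795/7291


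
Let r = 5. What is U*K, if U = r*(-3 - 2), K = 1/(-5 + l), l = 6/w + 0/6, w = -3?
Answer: 25/7 ≈ 3.5714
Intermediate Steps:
l = -2 (l = 6/(-3) + 0/6 = 6*(-⅓) + 0*(⅙) = -2 + 0 = -2)
K = -⅐ (K = 1/(-5 - 2) = 1/(-7) = -⅐ ≈ -0.14286)
U = -25 (U = 5*(-3 - 2) = 5*(-5) = -25)
U*K = -25*(-⅐) = 25/7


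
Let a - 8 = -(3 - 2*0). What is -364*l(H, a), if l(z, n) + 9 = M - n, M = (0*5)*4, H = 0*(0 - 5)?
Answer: 5096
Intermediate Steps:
a = 5 (a = 8 - (3 - 2*0) = 8 - (3 + 0) = 8 - 1*3 = 8 - 3 = 5)
H = 0 (H = 0*(-5) = 0)
M = 0 (M = 0*4 = 0)
l(z, n) = -9 - n (l(z, n) = -9 + (0 - n) = -9 - n)
-364*l(H, a) = -364*(-9 - 1*5) = -364*(-9 - 5) = -364*(-14) = 5096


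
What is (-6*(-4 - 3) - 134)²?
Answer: 8464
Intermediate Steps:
(-6*(-4 - 3) - 134)² = (-6*(-7) - 134)² = (42 - 134)² = (-92)² = 8464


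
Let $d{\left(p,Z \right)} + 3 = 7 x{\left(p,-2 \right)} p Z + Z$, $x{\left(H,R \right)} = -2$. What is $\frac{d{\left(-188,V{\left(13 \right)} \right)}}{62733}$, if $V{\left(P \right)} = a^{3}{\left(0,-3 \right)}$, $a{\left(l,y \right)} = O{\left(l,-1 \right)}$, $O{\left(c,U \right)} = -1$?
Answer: $- \frac{2636}{62733} \approx -0.042019$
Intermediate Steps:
$a{\left(l,y \right)} = -1$
$V{\left(P \right)} = -1$ ($V{\left(P \right)} = \left(-1\right)^{3} = -1$)
$d{\left(p,Z \right)} = -3 + Z - 14 Z p$ ($d{\left(p,Z \right)} = -3 + \left(7 \left(-2\right) p Z + Z\right) = -3 + \left(- 14 p Z + Z\right) = -3 - \left(- Z + 14 Z p\right) = -3 + Z - 14 Z p$)
$\frac{d{\left(-188,V{\left(13 \right)} \right)}}{62733} = \frac{-3 - 1 - \left(-14\right) \left(-188\right)}{62733} = \left(-3 - 1 - 2632\right) \frac{1}{62733} = \left(-2636\right) \frac{1}{62733} = - \frac{2636}{62733}$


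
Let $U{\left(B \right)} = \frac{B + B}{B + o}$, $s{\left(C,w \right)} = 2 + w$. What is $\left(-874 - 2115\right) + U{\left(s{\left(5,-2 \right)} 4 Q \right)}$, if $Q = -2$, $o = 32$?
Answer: $-2989$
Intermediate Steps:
$U{\left(B \right)} = \frac{2 B}{32 + B}$ ($U{\left(B \right)} = \frac{B + B}{B + 32} = \frac{2 B}{32 + B}$)
$\left(-874 - 2115\right) + U{\left(s{\left(5,-2 \right)} 4 Q \right)} = \left(-874 - 2115\right) + \frac{2 \left(2 - 2\right) 4 \left(-2\right)}{32 + \left(2 - 2\right) 4 \left(-2\right)} = -2989 + \frac{2 \cdot 0 \cdot 4 \left(-2\right)}{32 + 0 \cdot 4 \left(-2\right)} = -2989 + \frac{2 \cdot 0 \left(-2\right)}{32 + 0 \left(-2\right)} = -2989 + 2 \cdot 0 \frac{1}{32 + 0} = -2989 + 2 \cdot 0 \cdot \frac{1}{32} = -2989 + 0 = -2989$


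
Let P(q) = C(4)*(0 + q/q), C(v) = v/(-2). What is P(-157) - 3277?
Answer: -3279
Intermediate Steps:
C(v) = -v/2 (C(v) = v*(-½) = -v/2)
P(q) = -2 (P(q) = (-½*4)*(0 + q/q) = -2*(0 + 1) = -2*1 = -2)
P(-157) - 3277 = -2 - 3277 = -3279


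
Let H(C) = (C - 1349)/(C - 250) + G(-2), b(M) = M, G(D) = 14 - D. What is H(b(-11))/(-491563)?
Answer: -5536/128297943 ≈ -4.3150e-5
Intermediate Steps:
H(C) = 16 + (-1349 + C)/(-250 + C) (H(C) = (C - 1349)/(C - 250) + (14 - 1*(-2)) = (-1349 + C)/(-250 + C) + (14 + 2) = (-1349 + C)/(-250 + C) + 16 = 16 + (-1349 + C)/(-250 + C))
H(b(-11))/(-491563) = ((-5349 + 17*(-11))/(-250 - 11))/(-491563) = ((-5349 - 187)/(-261))*(-1/491563) = -1/261*(-5536)*(-1/491563) = (5536/261)*(-1/491563) = -5536/128297943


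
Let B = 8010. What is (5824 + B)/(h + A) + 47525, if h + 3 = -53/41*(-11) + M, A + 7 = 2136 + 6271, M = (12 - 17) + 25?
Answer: 8214504597/172840 ≈ 47527.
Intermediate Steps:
M = 20 (M = -5 + 25 = 20)
A = 8400 (A = -7 + (2136 + 6271) = -7 + 8407 = 8400)
h = 1280/41 (h = -3 + (-53/41*(-11) + 20) = -3 + (583/41 + 20) = -3 + 1403/41 = 1280/41 ≈ 31.220)
(5824 + B)/(h + A) + 47525 = (5824 + 8010)/(1280/41 + 8400) + 47525 = 13834/(345680/41) + 47525 = 13834*(41/345680) + 47525 = 283597/172840 + 47525 = 8214504597/172840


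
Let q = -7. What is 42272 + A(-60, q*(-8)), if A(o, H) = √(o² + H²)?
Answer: 42272 + 4*√421 ≈ 42354.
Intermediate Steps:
A(o, H) = √(H² + o²)
42272 + A(-60, q*(-8)) = 42272 + √((-7*(-8))² + (-60)²) = 42272 + √(56² + 3600) = 42272 + √(3136 + 3600) = 42272 + √6736 = 42272 + 4*√421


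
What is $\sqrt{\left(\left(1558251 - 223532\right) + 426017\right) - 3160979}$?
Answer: $i \sqrt{1400243} \approx 1183.3 i$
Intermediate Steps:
$\sqrt{\left(\left(1558251 - 223532\right) + 426017\right) - 3160979} = \sqrt{\left(1334719 + 426017\right) - 3160979} = \sqrt{1760736 - 3160979} = \sqrt{-1400243} = i \sqrt{1400243}$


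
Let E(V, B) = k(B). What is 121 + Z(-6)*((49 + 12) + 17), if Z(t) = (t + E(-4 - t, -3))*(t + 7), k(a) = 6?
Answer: 121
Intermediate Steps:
E(V, B) = 6
Z(t) = (6 + t)*(7 + t) (Z(t) = (t + 6)*(t + 7) = (6 + t)*(7 + t))
121 + Z(-6)*((49 + 12) + 17) = 121 + (42 + (-6)**2 + 13*(-6))*((49 + 12) + 17) = 121 + (42 + 36 - 78)*(61 + 17) = 121 + 0*78 = 121 + 0 = 121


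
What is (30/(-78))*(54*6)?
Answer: -1620/13 ≈ -124.62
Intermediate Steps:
(30/(-78))*(54*6) = (30*(-1/78))*324 = -5/13*324 = -1620/13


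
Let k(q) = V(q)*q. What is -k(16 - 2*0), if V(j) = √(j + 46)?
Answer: -16*√62 ≈ -125.98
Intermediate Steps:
V(j) = √(46 + j)
k(q) = q*√(46 + q) (k(q) = √(46 + q)*q = q*√(46 + q))
-k(16 - 2*0) = -(16 - 2*0)*√(46 + (16 - 2*0)) = -(16 + 0)*√(46 + (16 + 0)) = -16*√(46 + 16) = -16*√62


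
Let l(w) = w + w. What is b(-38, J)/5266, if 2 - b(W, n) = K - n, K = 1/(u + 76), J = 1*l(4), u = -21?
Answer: 549/289630 ≈ 0.0018955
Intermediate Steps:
l(w) = 2*w
J = 8 (J = 1*(2*4) = 1*8 = 8)
K = 1/55 (K = 1/(-21 + 76) = 1/55 ≈ 0.018182)
b(W, n) = 109/55 + n (b(W, n) = 2 - (1/55 - n) = 2 + (-1/55 + n) = 109/55 + n)
b(-38, J)/5266 = (109/55 + 8)/5266 = (549/55)*(1/5266) = 549/289630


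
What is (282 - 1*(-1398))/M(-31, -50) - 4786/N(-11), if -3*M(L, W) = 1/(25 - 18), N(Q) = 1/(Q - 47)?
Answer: 242308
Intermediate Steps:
N(Q) = 1/(-47 + Q)
M(L, W) = -1/21 (M(L, W) = -1/(3*(25 - 18)) = -⅓/7 = -⅓*⅐ = -1/21)
(282 - 1*(-1398))/M(-31, -50) - 4786/N(-11) = (282 - 1*(-1398))/(-1/21) - 4786/(1/(-47 - 11)) = (282 + 1398)*(-21) - 4786/(1/(-58)) = 1680*(-21) - 4786/(-1/58) = -35280 - 4786*(-58) = -35280 + 277588 = 242308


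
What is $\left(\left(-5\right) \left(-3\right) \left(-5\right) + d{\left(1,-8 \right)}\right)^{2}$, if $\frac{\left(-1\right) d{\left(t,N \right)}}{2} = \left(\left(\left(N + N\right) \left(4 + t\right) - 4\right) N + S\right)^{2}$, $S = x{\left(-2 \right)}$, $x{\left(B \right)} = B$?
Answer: $806179515625$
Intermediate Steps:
$S = -2$
$d{\left(t,N \right)} = - 2 \left(-2 + N \left(-4 + 2 N \left(4 + t\right)\right)\right)^{2}$ ($d{\left(t,N \right)} = - 2 \left(\left(\left(N + N\right) \left(4 + t\right) - 4\right) N - 2\right)^{2} = - 2 \left(\left(2 N \left(4 + t\right) - 4\right) N - 2\right)^{2} = - 2 \left(\left(-4 + 2 N \left(4 + t\right)\right) N - 2\right)^{2} = - 2 \left(N \left(-4 + 2 N \left(4 + t\right)\right) - 2\right)^{2} = - 2 \left(-2 + N \left(-4 + 2 N \left(4 + t\right)\right)\right)^{2}$)
$\left(\left(-5\right) \left(-3\right) \left(-5\right) + d{\left(1,-8 \right)}\right)^{2} = \left(\left(-5\right) \left(-3\right) \left(-5\right) - 8 \left(-1 - -16 + 4 \left(-8\right)^{2} + 1 \left(-8\right)^{2}\right)^{2}\right)^{2} = \left(15 \left(-5\right) - 8 \left(-1 + 16 + 4 \cdot 64 + 1 \cdot 64\right)^{2}\right)^{2} = \left(-75 - 8 \left(-1 + 16 + 256 + 64\right)^{2}\right)^{2} = \left(-75 - 8 \cdot 335^{2}\right)^{2} = \left(-75 - 897800\right)^{2} = \left(-897875\right)^{2} = 806179515625$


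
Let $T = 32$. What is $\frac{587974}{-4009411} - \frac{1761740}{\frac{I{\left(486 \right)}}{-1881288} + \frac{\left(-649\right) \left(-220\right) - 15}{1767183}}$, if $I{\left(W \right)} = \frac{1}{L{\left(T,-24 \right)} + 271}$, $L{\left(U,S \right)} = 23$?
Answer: $- \frac{2301363821734086412970823106}{105531880860447993889} \approx -2.1807 \cdot 10^{7}$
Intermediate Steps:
$I{\left(W \right)} = \frac{1}{294}$ ($I{\left(W \right)} = \frac{1}{23 + 271} = \frac{1}{294}$)
$\frac{587974}{-4009411} - \frac{1761740}{\frac{I{\left(486 \right)}}{-1881288} + \frac{\left(-649\right) \left(-220\right) - 15}{1767183}} = \frac{587974}{-4009411} - \frac{1761740}{\frac{1}{294 \left(-1881288\right)} + \frac{\left(-649\right) \left(-220\right) - 15}{1767183}} = 587974 \left(- \frac{1}{4009411}\right) - \frac{1761740}{\frac{1}{294} \left(- \frac{1}{1881288}\right) + \left(142780 - 15\right) \frac{1}{1767183}} = - \frac{587974}{4009411} - \frac{1761740}{- \frac{1}{553098672} + 142765 \cdot \frac{1}{1767183}} = - \frac{587974}{4009411} - \frac{1761740}{- \frac{1}{553098672} + \frac{142765}{1767183}} = - \frac{587974}{4009411} - \frac{1761740}{\frac{26321043380299}{325808856826992}} = - \frac{587974}{4009411} - \frac{573990495426384886080}{26321043380299} = - \frac{2301363821734086412970823106}{105531880860447993889}$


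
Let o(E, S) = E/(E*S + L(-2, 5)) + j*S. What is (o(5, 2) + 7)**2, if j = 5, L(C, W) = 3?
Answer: 51076/169 ≈ 302.22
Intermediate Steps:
o(E, S) = 5*S + E/(3 + E*S) (o(E, S) = E/(E*S + 3) + 5*S = E/(3 + E*S) + 5*S = 5*S + E/(3 + E*S))
(o(5, 2) + 7)**2 = ((5 + 15*2 + 5*5*2**2)/(3 + 5*2) + 7)**2 = ((5 + 30 + 5*5*4)/(3 + 10) + 7)**2 = ((5 + 30 + 100)/13 + 7)**2 = ((1/13)*135 + 7)**2 = (135/13 + 7)**2 = (226/13)**2 = 51076/169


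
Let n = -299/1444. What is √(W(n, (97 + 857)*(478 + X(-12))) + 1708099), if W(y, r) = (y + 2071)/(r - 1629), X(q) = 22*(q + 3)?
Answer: √19316895520716465879/3362886 ≈ 1306.9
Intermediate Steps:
X(q) = 66 + 22*q (X(q) = 22*(3 + q) = 66 + 22*q)
n = -299/1444 (n = -299*1/1444 = -299/1444 ≈ -0.20706)
W(y, r) = (2071 + y)/(-1629 + r)
√(W(n, (97 + 857)*(478 + X(-12))) + 1708099) = √((2071 - 299/1444)/(-1629 + (97 + 857)*(478 + (66 + 22*(-12)))) + 1708099) = √((2990225/1444)/(-1629 + 954*(478 + (66 - 264))) + 1708099) = √((2990225/1444)/(-1629 + 954*(478 - 198)) + 1708099) = √((2990225/1444)/(-1629 + 954*280) + 1708099) = √((2990225/1444)/(-1629 + 267120) + 1708099) = √((2990225/1444)/265491 + 1708099) = √((1/265491)*(2990225/1444) + 1708099) = √(2990225/383369004 + 1708099) = √(654832215353621/383369004) = √19316895520716465879/3362886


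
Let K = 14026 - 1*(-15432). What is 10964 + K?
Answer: 40422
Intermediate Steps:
K = 29458 (K = 14026 + 15432 = 29458)
10964 + K = 10964 + 29458 = 40422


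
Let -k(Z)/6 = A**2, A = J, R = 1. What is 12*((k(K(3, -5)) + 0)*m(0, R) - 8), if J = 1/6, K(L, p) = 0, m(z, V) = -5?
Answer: -86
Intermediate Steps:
J = 1/6 ≈ 0.16667
A = 1/6 ≈ 0.16667
k(Z) = -1/6 (k(Z) = -6*(1/6)**2 = -6*1/36 = -1/6)
12*((k(K(3, -5)) + 0)*m(0, R) - 8) = 12*((-1/6 + 0)*(-5) - 8) = 12*(-1/6*(-5) - 8) = 12*(5/6 - 8) = 12*(-43/6) = -86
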